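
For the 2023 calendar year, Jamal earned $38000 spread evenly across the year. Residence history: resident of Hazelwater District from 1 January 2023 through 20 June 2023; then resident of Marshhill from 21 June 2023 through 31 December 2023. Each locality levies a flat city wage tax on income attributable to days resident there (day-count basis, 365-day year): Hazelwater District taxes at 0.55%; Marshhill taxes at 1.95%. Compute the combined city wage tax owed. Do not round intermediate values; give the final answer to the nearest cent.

$491.76

Hazelwater District, 1 January – 20 June 2023: 171 days → $38000 × 0.55% × 171/365 = $97.9151
Marshhill, 21 June – 31 December 2023: 194 days → $38000 × 1.95% × 194/365 = $393.8466
Total = $491.7616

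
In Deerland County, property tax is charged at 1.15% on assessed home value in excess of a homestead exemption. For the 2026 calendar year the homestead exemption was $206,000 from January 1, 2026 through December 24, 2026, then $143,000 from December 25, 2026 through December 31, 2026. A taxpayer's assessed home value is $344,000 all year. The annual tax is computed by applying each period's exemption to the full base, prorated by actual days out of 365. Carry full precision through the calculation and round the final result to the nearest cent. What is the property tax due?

January 1 – December 24, 2026: 358 days, exemption $206,000 → ($344,000 − $206,000) × 1.15% × 358/365 = $1,556.5644
December 25 – December 31, 2026: 7 days, exemption $143,000 → ($344,000 − $143,000) × 1.15% × 7/365 = $44.3301
Total = $1,600.8945

$1,600.89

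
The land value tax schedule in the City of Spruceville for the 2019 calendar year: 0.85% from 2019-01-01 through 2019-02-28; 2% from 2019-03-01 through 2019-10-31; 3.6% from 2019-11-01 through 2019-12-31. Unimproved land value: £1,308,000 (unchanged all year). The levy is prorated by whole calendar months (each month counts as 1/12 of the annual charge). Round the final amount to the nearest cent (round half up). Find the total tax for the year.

2019-01-01 to 2019-02-28: 2 months at 0.85% → £1,308,000 × 0.85% × 2/12 = £1,853.0000
2019-03-01 to 2019-10-31: 8 months at 2% → £1,308,000 × 2% × 8/12 = £17,440.0000
2019-11-01 to 2019-12-31: 2 months at 3.6% → £1,308,000 × 3.6% × 2/12 = £7,848.0000
Total = £27,141.0000

£27,141.00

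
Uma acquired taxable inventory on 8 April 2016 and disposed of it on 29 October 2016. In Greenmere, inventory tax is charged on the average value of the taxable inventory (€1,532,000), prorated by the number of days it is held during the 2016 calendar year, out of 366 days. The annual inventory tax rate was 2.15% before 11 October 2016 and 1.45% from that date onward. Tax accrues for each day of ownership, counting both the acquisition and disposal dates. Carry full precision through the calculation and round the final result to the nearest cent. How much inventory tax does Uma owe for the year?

€17,892.17

8 April – 10 October 2016: 186 days at 2.15% → €1,532,000 × 2.15% × 186/366 = €16,738.9836
11 October – 29 October 2016: 19 days at 1.45% → €1,532,000 × 1.45% × 19/366 = €1,153.1858
Total = €17,892.1694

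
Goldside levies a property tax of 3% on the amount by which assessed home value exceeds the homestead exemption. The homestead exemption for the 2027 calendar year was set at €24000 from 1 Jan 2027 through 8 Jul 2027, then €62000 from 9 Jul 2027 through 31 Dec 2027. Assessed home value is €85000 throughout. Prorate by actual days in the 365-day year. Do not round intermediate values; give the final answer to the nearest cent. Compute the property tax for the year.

1 Jan – 8 Jul 2027: 189 days, exemption €24000 → (€85000 − €24000) × 3% × 189/365 = €947.5890
9 Jul – 31 Dec 2027: 176 days, exemption €62000 → (€85000 − €62000) × 3% × 176/365 = €332.7123
Total = €1280.3014

€1280.30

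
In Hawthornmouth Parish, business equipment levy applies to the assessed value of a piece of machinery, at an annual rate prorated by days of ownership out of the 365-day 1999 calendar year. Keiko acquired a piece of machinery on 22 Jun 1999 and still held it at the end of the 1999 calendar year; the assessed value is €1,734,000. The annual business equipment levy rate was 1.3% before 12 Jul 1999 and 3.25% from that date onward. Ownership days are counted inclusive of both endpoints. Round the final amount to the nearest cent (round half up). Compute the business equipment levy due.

22 Jun – 11 Jul 1999: 20 days at 1.3% → €1,734,000 × 1.3% × 20/365 = €1,235.1781
12 Jul – 31 Dec 1999: 173 days at 3.25% → €1,734,000 × 3.25% × 173/365 = €26,710.7260
Total = €27,945.9041

€27,945.90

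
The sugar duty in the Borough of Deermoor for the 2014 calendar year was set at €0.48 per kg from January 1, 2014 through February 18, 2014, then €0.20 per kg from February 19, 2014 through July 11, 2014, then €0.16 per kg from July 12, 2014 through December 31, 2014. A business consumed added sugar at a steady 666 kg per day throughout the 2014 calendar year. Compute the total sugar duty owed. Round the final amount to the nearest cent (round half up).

January 1 – February 18, 2014: 49 days × 666 kg/day = 32,634 kg at €0.48/kg → €15,664.32
February 19 – July 11, 2014: 143 days × 666 kg/day = 95,238 kg at €0.20/kg → €19,047.60
July 12 – December 31, 2014: 173 days × 666 kg/day = 115,218 kg at €0.16/kg → €18,434.88

€53,146.80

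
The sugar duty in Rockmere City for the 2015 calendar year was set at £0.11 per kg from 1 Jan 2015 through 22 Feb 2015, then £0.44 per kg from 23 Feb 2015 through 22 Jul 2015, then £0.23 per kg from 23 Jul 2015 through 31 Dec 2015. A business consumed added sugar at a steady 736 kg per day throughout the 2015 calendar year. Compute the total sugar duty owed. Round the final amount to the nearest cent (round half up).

1 Jan – 22 Feb 2015: 53 days × 736 kg/day = 39,008 kg at £0.11/kg → £4,290.88
23 Feb – 22 Jul 2015: 150 days × 736 kg/day = 110,400 kg at £0.44/kg → £48,576.00
23 Jul – 31 Dec 2015: 162 days × 736 kg/day = 119,232 kg at £0.23/kg → £27,423.36

£80,290.24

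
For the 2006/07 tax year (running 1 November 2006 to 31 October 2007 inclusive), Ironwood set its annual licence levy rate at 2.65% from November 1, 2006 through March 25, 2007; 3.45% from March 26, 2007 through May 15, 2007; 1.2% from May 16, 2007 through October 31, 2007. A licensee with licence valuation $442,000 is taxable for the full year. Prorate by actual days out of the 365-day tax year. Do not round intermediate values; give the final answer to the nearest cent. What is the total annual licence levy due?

November 1, 2006 – March 25, 2007: 145 days at 2.65% → $442,000 × 2.65% × 145/365 = $4,653.1096
March 26 – May 15, 2007: 51 days at 3.45% → $442,000 × 3.45% × 51/365 = $2,130.6822
May 16 – October 31, 2007: 169 days at 1.2% → $442,000 × 1.2% × 169/365 = $2,455.8247
Total = $9,239.6164

$9,239.62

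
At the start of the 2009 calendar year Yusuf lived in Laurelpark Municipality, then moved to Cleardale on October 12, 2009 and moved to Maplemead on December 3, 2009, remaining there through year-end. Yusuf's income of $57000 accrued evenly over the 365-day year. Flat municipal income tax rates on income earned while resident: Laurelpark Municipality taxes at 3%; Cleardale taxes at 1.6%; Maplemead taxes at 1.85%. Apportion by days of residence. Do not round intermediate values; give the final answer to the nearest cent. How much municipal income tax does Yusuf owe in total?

Laurelpark Municipality, January 1 – October 11, 2009: 284 days → $57000 × 3% × 284/365 = $1330.5205
Cleardale, October 12 – December 2, 2009: 52 days → $57000 × 1.6% × 52/365 = $129.9288
Maplemead, December 3 – December 31, 2009: 29 days → $57000 × 1.85% × 29/365 = $83.7822
Total = $1544.2315

$1544.23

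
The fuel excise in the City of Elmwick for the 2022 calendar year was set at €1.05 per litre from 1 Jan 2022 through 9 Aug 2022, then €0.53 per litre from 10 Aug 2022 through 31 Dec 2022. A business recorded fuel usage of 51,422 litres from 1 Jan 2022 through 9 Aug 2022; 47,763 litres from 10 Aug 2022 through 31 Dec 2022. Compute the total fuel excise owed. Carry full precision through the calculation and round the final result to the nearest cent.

€79,307.49

1 Jan – 9 Aug 2022: 51,422 litres at €1.05/litre → €53,993.10
10 Aug – 31 Dec 2022: 47,763 litres at €0.53/litre → €25,314.39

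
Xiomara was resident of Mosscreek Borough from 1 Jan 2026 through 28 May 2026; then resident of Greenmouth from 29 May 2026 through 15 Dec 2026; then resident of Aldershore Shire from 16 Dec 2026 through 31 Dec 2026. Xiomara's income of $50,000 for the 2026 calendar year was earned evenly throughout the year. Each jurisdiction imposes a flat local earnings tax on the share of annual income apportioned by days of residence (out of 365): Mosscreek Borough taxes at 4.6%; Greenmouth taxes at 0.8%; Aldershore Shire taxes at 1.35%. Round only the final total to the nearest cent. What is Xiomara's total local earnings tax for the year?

$1,182.47

Mosscreek Borough, 1 Jan – 28 May 2026: 148 days → $50,000 × 4.6% × 148/365 = $932.6027
Greenmouth, 29 May – 15 Dec 2026: 201 days → $50,000 × 0.8% × 201/365 = $220.2740
Aldershore Shire, 16 Dec – 31 Dec 2026: 16 days → $50,000 × 1.35% × 16/365 = $29.5890
Total = $1,182.4658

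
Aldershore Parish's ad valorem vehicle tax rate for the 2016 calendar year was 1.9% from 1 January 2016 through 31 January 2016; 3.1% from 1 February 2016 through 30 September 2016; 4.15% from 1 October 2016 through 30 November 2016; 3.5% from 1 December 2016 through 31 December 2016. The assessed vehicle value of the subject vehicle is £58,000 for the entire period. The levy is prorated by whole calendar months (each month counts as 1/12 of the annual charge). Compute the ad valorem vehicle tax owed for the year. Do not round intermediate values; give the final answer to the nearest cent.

£1,860.83

1 January – 31 January 2016: 1 month at 1.9% → £58,000 × 1.9% × 1/12 = £91.8333
1 February – 30 September 2016: 8 months at 3.1% → £58,000 × 3.1% × 8/12 = £1,198.6667
1 October – 30 November 2016: 2 months at 4.15% → £58,000 × 4.15% × 2/12 = £401.1667
1 December – 31 December 2016: 1 month at 3.5% → £58,000 × 3.5% × 1/12 = £169.1667
Total = £1,860.8333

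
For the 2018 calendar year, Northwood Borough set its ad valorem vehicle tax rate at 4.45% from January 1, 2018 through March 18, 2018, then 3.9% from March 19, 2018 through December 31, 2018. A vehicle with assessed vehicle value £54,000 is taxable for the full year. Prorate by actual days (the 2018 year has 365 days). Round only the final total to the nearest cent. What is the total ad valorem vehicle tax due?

January 1 – March 18, 2018: 77 days at 4.45% → £54,000 × 4.45% × 77/365 = £506.9342
March 19 – December 31, 2018: 288 days at 3.9% → £54,000 × 3.9% × 288/365 = £1,661.7205
Total = £2,168.6548

£2,168.65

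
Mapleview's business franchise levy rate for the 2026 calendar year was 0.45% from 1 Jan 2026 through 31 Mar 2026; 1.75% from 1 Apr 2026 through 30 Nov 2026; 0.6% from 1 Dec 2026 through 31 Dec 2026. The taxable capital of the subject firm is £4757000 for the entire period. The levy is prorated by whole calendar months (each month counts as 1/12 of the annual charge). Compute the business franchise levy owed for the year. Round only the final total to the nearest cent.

1 Jan – 31 Mar 2026: 3 months at 0.45% → £4757000 × 0.45% × 3/12 = £5351.6250
1 Apr – 30 Nov 2026: 8 months at 1.75% → £4757000 × 1.75% × 8/12 = £55498.3333
1 Dec – 31 Dec 2026: 1 month at 0.6% → £4757000 × 0.6% × 1/12 = £2378.5000
Total = £63228.4583

£63228.46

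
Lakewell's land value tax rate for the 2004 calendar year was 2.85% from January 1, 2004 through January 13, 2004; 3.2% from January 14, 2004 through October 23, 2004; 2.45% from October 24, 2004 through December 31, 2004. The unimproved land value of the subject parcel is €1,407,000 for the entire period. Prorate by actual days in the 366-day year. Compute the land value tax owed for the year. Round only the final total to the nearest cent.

€42,859.68

January 1 – January 13, 2004: 13 days at 2.85% → €1,407,000 × 2.85% × 13/366 = €1,424.2992
January 14 – October 23, 2004: 284 days at 3.2% → €1,407,000 × 3.2% × 284/366 = €34,936.6557
October 24 – December 31, 2004: 69 days at 2.45% → €1,407,000 × 2.45% × 69/366 = €6,498.7254
Total = €42,859.6803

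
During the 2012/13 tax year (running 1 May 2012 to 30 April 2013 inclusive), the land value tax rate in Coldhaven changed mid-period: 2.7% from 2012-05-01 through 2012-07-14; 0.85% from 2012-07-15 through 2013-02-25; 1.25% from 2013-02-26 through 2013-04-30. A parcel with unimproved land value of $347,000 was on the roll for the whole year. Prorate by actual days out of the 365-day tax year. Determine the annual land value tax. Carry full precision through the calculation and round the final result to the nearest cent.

$4,511.95

2012-05-01 to 2012-07-14: 75 days at 2.7% → $347,000 × 2.7% × 75/365 = $1,925.1370
2012-07-15 to 2013-02-25: 226 days at 0.85% → $347,000 × 0.85% × 226/365 = $1,826.2658
2013-02-26 to 2013-04-30: 64 days at 1.25% → $347,000 × 1.25% × 64/365 = $760.5479
Total = $4,511.9507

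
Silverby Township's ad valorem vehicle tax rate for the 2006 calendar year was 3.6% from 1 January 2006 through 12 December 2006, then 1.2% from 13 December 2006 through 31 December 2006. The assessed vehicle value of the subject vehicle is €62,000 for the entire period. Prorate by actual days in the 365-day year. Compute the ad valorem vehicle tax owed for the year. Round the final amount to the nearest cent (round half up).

€2,154.54

1 January – 12 December 2006: 346 days at 3.6% → €62,000 × 3.6% × 346/365 = €2,115.8137
13 December – 31 December 2006: 19 days at 1.2% → €62,000 × 1.2% × 19/365 = €38.7288
Total = €2,154.5425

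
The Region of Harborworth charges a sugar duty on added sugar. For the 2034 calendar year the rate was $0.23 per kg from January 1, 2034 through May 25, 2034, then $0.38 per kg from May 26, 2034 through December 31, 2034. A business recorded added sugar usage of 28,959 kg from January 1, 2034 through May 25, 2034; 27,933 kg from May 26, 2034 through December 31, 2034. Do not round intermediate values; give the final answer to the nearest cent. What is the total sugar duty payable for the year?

$17,275.11

January 1 – May 25, 2034: 28,959 kg at $0.23/kg → $6,660.57
May 26 – December 31, 2034: 27,933 kg at $0.38/kg → $10,614.54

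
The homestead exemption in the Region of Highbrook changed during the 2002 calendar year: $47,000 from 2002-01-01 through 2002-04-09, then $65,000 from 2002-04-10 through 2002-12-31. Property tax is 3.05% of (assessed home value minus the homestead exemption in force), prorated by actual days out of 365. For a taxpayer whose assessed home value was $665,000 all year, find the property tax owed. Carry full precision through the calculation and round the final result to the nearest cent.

$18,448.91

2002-01-01 to 2002-04-09: 99 days, exemption $47,000 → ($665,000 − $47,000) × 3.05% × 99/365 = $5,112.4685
2002-04-10 to 2002-12-31: 266 days, exemption $65,000 → ($665,000 − $65,000) × 3.05% × 266/365 = $13,336.4384
Total = $18,448.9068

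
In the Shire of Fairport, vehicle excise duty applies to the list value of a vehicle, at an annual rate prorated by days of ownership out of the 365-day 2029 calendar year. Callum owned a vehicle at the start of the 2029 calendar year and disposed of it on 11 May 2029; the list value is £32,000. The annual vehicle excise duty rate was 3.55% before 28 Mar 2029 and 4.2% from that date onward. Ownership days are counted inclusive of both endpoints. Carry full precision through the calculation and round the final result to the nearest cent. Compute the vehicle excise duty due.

1 Jan – 27 Mar 2029: 86 days at 3.55% → £32,000 × 3.55% × 86/365 = £267.6603
28 Mar – 11 May 2029: 45 days at 4.2% → £32,000 × 4.2% × 45/365 = £165.6986
Total = £433.3589

£433.36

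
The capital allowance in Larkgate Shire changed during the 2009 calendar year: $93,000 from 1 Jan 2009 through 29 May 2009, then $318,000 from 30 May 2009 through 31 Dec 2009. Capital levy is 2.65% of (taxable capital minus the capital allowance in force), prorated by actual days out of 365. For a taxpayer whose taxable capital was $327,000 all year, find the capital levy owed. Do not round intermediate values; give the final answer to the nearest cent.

$2,672.51

1 Jan – 29 May 2009: 149 days, exemption $93,000 → ($327,000 − $93,000) × 2.65% × 149/365 = $2,531.3671
30 May – 31 Dec 2009: 216 days, exemption $318,000 → ($327,000 − $318,000) × 2.65% × 216/365 = $141.1397
Total = $2,672.5068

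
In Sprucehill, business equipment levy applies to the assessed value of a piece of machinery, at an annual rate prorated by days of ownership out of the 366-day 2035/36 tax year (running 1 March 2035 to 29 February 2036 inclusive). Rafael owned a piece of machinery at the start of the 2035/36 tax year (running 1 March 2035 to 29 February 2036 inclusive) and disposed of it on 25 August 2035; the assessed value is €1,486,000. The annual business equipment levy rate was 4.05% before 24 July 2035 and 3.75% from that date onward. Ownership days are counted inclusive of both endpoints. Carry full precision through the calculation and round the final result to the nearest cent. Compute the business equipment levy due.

1 March – 23 July 2035: 145 days at 4.05% → €1,486,000 × 4.05% × 145/366 = €23,842.9918
24 July – 25 August 2035: 33 days at 3.75% → €1,486,000 × 3.75% × 33/366 = €5,024.3852
Total = €28,867.3770

€28,867.38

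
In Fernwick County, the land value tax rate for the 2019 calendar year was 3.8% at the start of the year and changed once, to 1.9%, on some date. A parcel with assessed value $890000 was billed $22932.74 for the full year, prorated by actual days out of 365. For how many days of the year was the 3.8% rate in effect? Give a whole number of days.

130 days

Let d = days at the first rate; then 365 − d days at the second rate.
$890000 × [3.8%·d + 1.9%·(365−d)] / 365 = $22932.74
Solving gives d = 130, so the new rate took effect on 11 May 2019.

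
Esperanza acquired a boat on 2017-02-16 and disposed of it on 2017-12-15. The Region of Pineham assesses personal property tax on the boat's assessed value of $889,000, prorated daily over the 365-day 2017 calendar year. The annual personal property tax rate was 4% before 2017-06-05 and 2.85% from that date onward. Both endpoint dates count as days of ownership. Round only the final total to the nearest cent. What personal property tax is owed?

2017-02-16 to 2017-06-04: 109 days at 4% → $889,000 × 4% × 109/365 = $10,619.2877
2017-06-05 to 2017-12-15: 194 days at 2.85% → $889,000 × 2.85% × 194/365 = $13,466.5233
Total = $24,085.8110

$24,085.81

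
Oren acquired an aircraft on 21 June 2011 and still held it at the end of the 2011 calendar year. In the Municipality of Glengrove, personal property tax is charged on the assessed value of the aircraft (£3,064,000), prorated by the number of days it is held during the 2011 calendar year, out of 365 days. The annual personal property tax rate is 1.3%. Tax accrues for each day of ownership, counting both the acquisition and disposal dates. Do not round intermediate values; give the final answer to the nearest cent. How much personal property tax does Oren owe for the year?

£21,170.98

Days held (21 June – 31 December 2011): 194 out of 365
Tax = £3,064,000 × 1.3% × 194/365 = £21,170.9808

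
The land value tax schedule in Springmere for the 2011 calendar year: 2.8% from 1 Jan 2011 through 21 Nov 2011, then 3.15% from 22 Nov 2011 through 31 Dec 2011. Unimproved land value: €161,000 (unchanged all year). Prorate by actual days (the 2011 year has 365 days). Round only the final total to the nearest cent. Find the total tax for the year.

1 Jan – 21 Nov 2011: 325 days at 2.8% → €161,000 × 2.8% × 325/365 = €4,013.9726
22 Nov – 31 Dec 2011: 40 days at 3.15% → €161,000 × 3.15% × 40/365 = €555.7808
Total = €4,569.7534

€4,569.75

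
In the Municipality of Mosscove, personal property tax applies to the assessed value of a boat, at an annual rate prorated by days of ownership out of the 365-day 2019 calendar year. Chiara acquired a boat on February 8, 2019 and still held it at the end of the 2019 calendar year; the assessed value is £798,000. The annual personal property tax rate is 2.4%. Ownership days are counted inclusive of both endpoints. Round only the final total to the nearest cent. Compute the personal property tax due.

Days held (February 8 – December 31, 2019): 327 out of 365
Tax = £798,000 × 2.4% × 327/365 = £17,158.0932

£17,158.09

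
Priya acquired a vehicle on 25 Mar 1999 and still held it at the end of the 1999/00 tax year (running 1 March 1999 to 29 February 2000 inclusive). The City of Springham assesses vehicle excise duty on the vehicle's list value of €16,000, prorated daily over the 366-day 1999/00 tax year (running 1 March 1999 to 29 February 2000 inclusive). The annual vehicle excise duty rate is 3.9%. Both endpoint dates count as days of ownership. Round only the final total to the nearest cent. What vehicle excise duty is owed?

Days held (25 Mar 1999 – 29 Feb 2000): 342 out of 366
Tax = €16,000 × 3.9% × 342/366 = €583.0820

€583.08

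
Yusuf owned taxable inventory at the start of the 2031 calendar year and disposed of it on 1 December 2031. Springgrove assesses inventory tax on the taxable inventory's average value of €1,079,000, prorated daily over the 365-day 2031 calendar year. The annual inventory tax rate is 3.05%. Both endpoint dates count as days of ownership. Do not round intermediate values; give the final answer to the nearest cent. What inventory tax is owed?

Days held (1 January – 1 December 2031): 335 out of 365
Tax = €1,079,000 × 3.05% × 335/365 = €30,204.6096

€30,204.61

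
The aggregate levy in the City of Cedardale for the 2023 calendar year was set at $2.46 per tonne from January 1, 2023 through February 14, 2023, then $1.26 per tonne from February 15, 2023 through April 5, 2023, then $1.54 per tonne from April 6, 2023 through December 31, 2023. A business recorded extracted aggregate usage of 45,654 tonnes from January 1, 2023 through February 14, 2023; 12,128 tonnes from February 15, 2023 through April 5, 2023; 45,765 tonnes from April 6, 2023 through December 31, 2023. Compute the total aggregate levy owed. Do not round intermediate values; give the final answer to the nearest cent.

January 1 – February 14, 2023: 45,654 tonnes at $2.46/tonne → $112,308.84
February 15 – April 5, 2023: 12,128 tonnes at $1.26/tonne → $15,281.28
April 6 – December 31, 2023: 45,765 tonnes at $1.54/tonne → $70,478.10

$198,068.22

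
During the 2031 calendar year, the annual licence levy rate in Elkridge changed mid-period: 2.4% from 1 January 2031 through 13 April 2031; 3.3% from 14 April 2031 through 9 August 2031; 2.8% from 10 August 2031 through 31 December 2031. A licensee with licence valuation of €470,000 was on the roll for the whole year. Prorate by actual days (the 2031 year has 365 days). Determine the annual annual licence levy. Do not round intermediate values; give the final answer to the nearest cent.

1 January – 13 April 2031: 103 days at 2.4% → €470,000 × 2.4% × 103/365 = €3,183.1233
14 April – 9 August 2031: 118 days at 3.3% → €470,000 × 3.3% × 118/365 = €5,014.1918
10 August – 31 December 2031: 144 days at 2.8% → €470,000 × 2.8% × 144/365 = €5,191.8904
Total = €13,389.2055

€13,389.21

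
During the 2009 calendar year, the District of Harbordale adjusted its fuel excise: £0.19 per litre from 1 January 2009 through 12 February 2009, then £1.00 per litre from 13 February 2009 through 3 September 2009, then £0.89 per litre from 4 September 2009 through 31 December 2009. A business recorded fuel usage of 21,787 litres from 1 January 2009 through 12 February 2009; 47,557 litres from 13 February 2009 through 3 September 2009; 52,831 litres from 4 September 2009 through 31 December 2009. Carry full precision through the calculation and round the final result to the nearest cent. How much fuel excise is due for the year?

1 January – 12 February 2009: 21,787 litres at £0.19/litre → £4,139.53
13 February – 3 September 2009: 47,557 litres at £1.00/litre → £47,557.00
4 September – 31 December 2009: 52,831 litres at £0.89/litre → £47,019.59

£98,716.12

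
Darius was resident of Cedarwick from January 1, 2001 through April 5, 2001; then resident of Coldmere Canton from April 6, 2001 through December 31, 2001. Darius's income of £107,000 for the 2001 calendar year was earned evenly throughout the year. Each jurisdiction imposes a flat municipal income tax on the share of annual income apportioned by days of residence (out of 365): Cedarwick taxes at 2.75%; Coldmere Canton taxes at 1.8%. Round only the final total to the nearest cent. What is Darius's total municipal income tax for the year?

Cedarwick, January 1 – April 5, 2001: 95 days → £107,000 × 2.75% × 95/365 = £765.8562
Coldmere Canton, April 6 – December 31, 2001: 270 days → £107,000 × 1.8% × 270/365 = £1,424.7123
Total = £2,190.5685

£2,190.57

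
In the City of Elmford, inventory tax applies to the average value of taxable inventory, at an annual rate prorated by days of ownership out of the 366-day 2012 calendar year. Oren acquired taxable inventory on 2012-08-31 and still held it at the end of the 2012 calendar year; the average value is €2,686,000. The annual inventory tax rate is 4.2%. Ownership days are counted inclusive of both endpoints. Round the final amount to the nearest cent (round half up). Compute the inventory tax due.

€37,912.23

Days held (2012-08-31 to 2012-12-31): 123 out of 366
Tax = €2,686,000 × 4.2% × 123/366 = €37,912.2295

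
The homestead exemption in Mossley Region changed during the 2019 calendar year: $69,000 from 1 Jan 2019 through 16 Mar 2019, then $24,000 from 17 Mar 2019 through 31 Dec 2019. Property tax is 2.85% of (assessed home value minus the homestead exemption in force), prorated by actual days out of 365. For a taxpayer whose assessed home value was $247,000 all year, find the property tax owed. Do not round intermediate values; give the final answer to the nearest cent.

1 Jan – 16 Mar 2019: 75 days, exemption $69,000 → ($247,000 − $69,000) × 2.85% × 75/365 = $1,042.3973
17 Mar – 31 Dec 2019: 290 days, exemption $24,000 → ($247,000 − $24,000) × 2.85% × 290/365 = $5,049.5753
Total = $6,091.9726

$6,091.97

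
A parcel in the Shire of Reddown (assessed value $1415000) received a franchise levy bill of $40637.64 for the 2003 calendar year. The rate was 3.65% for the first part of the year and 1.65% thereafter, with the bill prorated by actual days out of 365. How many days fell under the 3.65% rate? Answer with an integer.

Let d = days at the first rate; then 365 − d days at the second rate.
$1415000 × [3.65%·d + 1.65%·(365−d)] / 365 = $40637.64
Solving gives d = 223, so the new rate took effect on 12 August 2003.

223 days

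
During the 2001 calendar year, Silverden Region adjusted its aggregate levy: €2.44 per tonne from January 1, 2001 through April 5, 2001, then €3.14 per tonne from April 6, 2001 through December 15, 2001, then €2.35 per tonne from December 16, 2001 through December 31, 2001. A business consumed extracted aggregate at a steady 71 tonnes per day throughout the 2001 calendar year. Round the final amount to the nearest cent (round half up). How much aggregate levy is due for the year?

January 1 – April 5, 2001: 95 days × 71 tonnes/day = 6,745 tonnes at €2.44/tonne → €16457.80
April 6 – December 15, 2001: 254 days × 71 tonnes/day = 18,034 tonnes at €3.14/tonne → €56626.76
December 16 – December 31, 2001: 16 days × 71 tonnes/day = 1,136 tonnes at €2.35/tonne → €2669.60

€75754.16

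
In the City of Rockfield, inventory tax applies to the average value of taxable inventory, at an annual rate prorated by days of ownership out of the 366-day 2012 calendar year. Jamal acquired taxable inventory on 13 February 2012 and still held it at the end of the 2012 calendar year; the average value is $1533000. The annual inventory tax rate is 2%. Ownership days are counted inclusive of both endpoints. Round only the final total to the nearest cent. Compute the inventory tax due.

$27057.87

Days held (13 February – 31 December 2012): 323 out of 366
Tax = $1533000 × 2% × 323/366 = $27057.8689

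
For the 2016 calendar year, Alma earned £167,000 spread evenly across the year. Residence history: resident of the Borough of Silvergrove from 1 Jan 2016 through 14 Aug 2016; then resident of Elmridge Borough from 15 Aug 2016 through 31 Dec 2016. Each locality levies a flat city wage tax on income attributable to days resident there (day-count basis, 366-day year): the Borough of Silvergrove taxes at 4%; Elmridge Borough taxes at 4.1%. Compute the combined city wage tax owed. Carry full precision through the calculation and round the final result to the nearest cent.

£6,743.42

The Borough of Silvergrove, 1 Jan – 14 Aug 2016: 227 days → £167,000 × 4% × 227/366 = £4,143.0601
Elmridge Borough, 15 Aug – 31 Dec 2016: 139 days → £167,000 × 4.1% × 139/366 = £2,600.3634
Total = £6,743.4235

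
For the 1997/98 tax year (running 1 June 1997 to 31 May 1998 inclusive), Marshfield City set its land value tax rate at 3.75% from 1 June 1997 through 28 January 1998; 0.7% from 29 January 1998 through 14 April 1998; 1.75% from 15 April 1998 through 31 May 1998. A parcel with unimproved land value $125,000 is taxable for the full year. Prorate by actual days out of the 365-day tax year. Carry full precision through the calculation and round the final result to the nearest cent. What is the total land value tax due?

$3,571.75

1 June 1997 – 28 January 1998: 242 days at 3.75% → $125,000 × 3.75% × 242/365 = $3,107.8767
29 January – 14 April 1998: 76 days at 0.7% → $125,000 × 0.7% × 76/365 = $182.1918
15 April – 31 May 1998: 47 days at 1.75% → $125,000 × 1.75% × 47/365 = $281.6781
Total = $3,571.7466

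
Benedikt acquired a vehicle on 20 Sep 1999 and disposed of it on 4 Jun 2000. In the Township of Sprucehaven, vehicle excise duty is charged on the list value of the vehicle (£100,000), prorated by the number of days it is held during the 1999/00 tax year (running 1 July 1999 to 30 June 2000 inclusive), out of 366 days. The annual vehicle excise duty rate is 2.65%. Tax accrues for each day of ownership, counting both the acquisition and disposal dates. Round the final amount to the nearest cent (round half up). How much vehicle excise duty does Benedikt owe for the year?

£1,875.27

Days held (20 Sep 1999 – 4 Jun 2000): 259 out of 366
Tax = £100,000 × 2.65% × 259/366 = £1,875.2732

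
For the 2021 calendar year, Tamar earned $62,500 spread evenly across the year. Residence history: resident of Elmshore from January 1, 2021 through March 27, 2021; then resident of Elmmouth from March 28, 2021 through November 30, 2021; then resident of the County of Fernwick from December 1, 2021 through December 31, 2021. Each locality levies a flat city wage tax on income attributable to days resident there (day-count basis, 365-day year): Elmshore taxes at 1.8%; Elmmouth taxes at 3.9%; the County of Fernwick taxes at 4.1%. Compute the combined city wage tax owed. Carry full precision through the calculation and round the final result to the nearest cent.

$2,138.87

Elmshore, January 1 – March 27, 2021: 86 days → $62,500 × 1.8% × 86/365 = $265.0685
Elmmouth, March 28 – November 30, 2021: 248 days → $62,500 × 3.9% × 248/365 = $1,656.1644
The County of Fernwick, December 1 – December 31, 2021: 31 days → $62,500 × 4.1% × 31/365 = $217.6370
Total = $2,138.8699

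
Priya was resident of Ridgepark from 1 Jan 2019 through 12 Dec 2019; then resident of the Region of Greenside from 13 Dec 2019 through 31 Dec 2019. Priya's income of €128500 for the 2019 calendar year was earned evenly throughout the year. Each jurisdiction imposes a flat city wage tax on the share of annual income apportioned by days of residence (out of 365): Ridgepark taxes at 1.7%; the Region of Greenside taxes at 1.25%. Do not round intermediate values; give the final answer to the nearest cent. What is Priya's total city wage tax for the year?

€2154.40

Ridgepark, 1 Jan – 12 Dec 2019: 346 days → €128500 × 1.7% × 346/365 = €2070.7863
The Region of Greenside, 13 Dec – 31 Dec 2019: 19 days → €128500 × 1.25% × 19/365 = €83.6130
Total = €2154.3993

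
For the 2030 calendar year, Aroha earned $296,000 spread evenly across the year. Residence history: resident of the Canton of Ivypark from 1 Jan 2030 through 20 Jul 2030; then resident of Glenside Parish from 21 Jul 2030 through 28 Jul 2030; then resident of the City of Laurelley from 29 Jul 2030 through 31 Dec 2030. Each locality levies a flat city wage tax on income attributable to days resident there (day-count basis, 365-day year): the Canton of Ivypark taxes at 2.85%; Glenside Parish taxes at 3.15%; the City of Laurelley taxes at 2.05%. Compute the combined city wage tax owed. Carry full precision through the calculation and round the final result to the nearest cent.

$7,443.39

The Canton of Ivypark, 1 Jan – 20 Jul 2030: 201 days → $296,000 × 2.85% × 201/365 = $4,645.5781
Glenside Parish, 21 Jul – 28 Jul 2030: 8 days → $296,000 × 3.15% × 8/365 = $204.3616
The City of Laurelley, 29 Jul – 31 Dec 2030: 156 days → $296,000 × 2.05% × 156/365 = $2,593.4466
Total = $7,443.3863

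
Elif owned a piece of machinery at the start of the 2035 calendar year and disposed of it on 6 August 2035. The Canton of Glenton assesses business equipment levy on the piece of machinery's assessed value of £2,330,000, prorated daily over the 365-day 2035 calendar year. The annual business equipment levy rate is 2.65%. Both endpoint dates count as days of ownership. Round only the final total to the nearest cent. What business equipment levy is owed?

Days held (1 January – 6 August 2035): 218 out of 365
Tax = £2,330,000 × 2.65% × 218/365 = £36,877.8356

£36,877.84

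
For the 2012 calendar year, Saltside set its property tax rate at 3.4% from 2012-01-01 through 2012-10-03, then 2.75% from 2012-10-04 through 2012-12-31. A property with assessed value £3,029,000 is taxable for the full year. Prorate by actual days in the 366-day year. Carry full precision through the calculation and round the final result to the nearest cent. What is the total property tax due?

£98,198.36

2012-01-01 to 2012-10-03: 277 days at 3.4% → £3,029,000 × 3.4% × 277/366 = £77,942.9563
2012-10-04 to 2012-12-31: 89 days at 2.75% → £3,029,000 × 2.75% × 89/366 = £20,255.4030
Total = £98,198.3593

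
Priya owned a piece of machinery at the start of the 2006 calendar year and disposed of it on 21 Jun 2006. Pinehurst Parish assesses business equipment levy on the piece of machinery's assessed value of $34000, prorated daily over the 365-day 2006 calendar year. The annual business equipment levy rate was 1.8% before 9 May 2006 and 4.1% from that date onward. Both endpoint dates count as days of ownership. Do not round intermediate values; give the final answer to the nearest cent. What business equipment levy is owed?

1 Jan – 8 May 2006: 128 days at 1.8% → $34000 × 1.8% × 128/365 = $214.6192
9 May – 21 Jun 2006: 44 days at 4.1% → $34000 × 4.1% × 44/365 = $168.0438
Total = $382.6630

$382.66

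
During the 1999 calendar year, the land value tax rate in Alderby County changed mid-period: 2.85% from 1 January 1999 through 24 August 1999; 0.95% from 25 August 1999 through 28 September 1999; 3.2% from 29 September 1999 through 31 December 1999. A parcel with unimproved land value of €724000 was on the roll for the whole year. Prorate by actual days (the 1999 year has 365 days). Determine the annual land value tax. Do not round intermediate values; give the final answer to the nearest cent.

1 January – 24 August 1999: 236 days at 2.85% → €724000 × 2.85% × 236/365 = €13341.4356
25 August – 28 September 1999: 35 days at 0.95% → €724000 × 0.95% × 35/365 = €659.5342
29 September – 31 December 1999: 94 days at 3.2% → €724000 × 3.2% × 94/365 = €5966.5534
Total = €19967.5233

€19967.52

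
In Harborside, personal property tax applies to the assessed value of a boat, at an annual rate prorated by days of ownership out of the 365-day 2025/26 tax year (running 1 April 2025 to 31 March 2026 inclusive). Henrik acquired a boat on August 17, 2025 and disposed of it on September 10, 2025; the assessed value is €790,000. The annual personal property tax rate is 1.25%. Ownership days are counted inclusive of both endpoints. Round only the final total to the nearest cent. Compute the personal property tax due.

€676.37

Days held (August 17 – September 10, 2025): 25 out of 365
Tax = €790,000 × 1.25% × 25/365 = €676.3699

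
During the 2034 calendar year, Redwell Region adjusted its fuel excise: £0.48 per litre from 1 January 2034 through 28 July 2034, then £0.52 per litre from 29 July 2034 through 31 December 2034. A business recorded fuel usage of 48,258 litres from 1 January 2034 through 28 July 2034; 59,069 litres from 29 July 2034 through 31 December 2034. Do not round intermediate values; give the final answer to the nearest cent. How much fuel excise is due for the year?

£53,879.72

1 January – 28 July 2034: 48,258 litres at £0.48/litre → £23,163.84
29 July – 31 December 2034: 59,069 litres at £0.52/litre → £30,715.88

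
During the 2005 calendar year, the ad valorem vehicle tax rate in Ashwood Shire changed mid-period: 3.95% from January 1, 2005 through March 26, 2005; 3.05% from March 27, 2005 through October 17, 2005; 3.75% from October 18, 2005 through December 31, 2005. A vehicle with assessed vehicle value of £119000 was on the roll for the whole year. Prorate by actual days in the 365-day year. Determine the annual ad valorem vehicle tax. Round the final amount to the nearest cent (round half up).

£4050.08

January 1 – March 26, 2005: 85 days at 3.95% → £119000 × 3.95% × 85/365 = £1094.6370
March 27 – October 17, 2005: 205 days at 3.05% → £119000 × 3.05% × 205/365 = £2038.4863
October 18 – December 31, 2005: 75 days at 3.75% → £119000 × 3.75% × 75/365 = £916.9521
Total = £4050.0753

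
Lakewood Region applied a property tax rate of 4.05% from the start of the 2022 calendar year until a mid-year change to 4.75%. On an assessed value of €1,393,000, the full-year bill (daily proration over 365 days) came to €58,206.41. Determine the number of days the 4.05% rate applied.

Let d = days at the first rate; then 365 − d days at the second rate.
€1,393,000 × [4.05%·d + 4.75%·(365−d)] / 365 = €58,206.41
Solving gives d = 298, so the new rate took effect on 26 October 2022.

298 days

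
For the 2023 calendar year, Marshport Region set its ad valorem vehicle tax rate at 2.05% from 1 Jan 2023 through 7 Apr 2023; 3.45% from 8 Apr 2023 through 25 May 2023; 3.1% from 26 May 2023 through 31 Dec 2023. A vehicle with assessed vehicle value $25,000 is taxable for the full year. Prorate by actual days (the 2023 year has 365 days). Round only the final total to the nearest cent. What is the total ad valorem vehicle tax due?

$716.75

1 Jan – 7 Apr 2023: 97 days at 2.05% → $25,000 × 2.05% × 97/365 = $136.1986
8 Apr – 25 May 2023: 48 days at 3.45% → $25,000 × 3.45% × 48/365 = $113.4247
26 May – 31 Dec 2023: 220 days at 3.1% → $25,000 × 3.1% × 220/365 = $467.1233
Total = $716.7466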